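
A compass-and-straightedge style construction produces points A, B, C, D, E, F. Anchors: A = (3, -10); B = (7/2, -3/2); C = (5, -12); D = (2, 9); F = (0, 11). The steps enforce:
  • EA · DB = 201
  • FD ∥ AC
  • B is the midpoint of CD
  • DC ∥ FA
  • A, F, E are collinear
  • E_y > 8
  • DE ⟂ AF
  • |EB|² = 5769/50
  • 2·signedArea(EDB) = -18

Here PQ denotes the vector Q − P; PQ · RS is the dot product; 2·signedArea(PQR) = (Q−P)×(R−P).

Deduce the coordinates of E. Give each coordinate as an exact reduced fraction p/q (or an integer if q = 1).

E = (8/25, 219/25)

1. E_x = 8/25  [A, F, E are collinear ∩ DE ⟂ AF]
2. E_y = 219/25  [A, F, E are collinear ∩ DE ⟂ AF]
   → E = (8/25, 219/25)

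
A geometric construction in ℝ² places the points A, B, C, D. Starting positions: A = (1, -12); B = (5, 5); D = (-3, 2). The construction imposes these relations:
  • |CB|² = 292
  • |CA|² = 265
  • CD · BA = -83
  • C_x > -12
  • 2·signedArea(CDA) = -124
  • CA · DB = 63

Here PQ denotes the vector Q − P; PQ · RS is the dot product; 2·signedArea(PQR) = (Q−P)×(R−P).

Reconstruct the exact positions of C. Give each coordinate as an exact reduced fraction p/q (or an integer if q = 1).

1. C_x = -11  [CA · DB = 63 ∩ CD · BA = -83]
2. C_y = -1  [CA · DB = 63 ∩ CD · BA = -83]
   → C = (-11, -1)

C = (-11, -1)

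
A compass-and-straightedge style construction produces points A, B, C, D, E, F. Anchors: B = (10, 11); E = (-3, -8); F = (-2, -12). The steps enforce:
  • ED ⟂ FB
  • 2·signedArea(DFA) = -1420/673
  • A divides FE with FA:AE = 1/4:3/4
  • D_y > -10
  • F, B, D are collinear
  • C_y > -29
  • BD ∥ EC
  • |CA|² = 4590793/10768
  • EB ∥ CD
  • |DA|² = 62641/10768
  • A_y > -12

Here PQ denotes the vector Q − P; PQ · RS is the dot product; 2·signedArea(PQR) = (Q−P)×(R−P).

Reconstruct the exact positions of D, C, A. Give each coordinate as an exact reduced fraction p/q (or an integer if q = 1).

A = (-9/4, -11)
C = (-9135/673, -19023/673)
D = (-386/673, -6236/673)

1. D_x = -386/673  [F, B, D are collinear ∩ ED ⟂ FB]
2. D_y = -6236/673  [F, B, D are collinear ∩ ED ⟂ FB]
   → D = (-386/673, -6236/673)
3. C_x = -9135/673  [EB ∥ CD ∩ BD ∥ EC]
4. C_y = -19023/673  [EB ∥ CD ∩ BD ∥ EC]
   → C = (-9135/673, -19023/673)
5. A_x = -9/4  [A divides FE with FA:AE = 1/4:3/4]
6. A_y = -11  [A divides FE with FA:AE = 1/4:3/4]
   → A = (-9/4, -11)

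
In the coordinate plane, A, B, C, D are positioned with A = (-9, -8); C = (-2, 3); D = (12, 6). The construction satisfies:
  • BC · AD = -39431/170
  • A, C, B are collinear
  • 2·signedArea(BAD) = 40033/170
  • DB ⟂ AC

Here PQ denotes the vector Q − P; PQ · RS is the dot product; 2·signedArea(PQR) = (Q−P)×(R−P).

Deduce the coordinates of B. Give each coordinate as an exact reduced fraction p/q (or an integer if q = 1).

1. B_x = 577/170  [A, C, B are collinear ∩ DB ⟂ AC]
2. B_y = 1951/170  [A, C, B are collinear ∩ DB ⟂ AC]
   → B = (577/170, 1951/170)

B = (577/170, 1951/170)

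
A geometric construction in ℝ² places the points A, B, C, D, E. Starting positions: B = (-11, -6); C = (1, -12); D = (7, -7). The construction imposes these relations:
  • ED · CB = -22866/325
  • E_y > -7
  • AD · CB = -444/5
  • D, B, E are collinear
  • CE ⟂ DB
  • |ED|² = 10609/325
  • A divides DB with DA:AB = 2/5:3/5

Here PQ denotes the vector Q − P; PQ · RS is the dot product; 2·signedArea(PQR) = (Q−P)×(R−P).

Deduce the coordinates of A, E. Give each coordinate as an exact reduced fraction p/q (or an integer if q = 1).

1. A_x = -1/5  [A divides DB with DA:AB = 2/5:3/5]
2. A_y = -33/5  [A divides DB with DA:AB = 2/5:3/5]
   → A = (-1/5, -33/5)
3. E_x = 421/325  [D, B, E are collinear ∩ CE ⟂ DB]
4. E_y = -2172/325  [D, B, E are collinear ∩ CE ⟂ DB]
   → E = (421/325, -2172/325)

A = (-1/5, -33/5)
E = (421/325, -2172/325)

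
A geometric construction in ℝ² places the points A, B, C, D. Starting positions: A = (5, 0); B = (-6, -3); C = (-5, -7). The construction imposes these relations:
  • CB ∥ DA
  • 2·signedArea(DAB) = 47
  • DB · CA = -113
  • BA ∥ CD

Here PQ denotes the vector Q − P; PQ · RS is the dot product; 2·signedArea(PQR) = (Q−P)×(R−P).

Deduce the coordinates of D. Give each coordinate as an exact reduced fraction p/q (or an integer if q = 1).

D = (6, -4)

1. D_x = 6  [CB ∥ DA ∩ BA ∥ CD]
2. D_y = -4  [CB ∥ DA ∩ BA ∥ CD]
   → D = (6, -4)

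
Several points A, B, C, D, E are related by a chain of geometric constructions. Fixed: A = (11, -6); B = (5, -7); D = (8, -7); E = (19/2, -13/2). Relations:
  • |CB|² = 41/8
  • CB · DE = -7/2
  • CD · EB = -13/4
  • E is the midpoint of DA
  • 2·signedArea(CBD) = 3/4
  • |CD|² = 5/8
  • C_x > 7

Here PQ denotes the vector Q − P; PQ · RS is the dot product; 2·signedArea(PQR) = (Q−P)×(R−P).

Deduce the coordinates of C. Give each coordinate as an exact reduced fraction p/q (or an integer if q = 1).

1. C_x = 29/4  [2·signedArea(CBD) = 3/4 ∩ CD · EB = -13/4]
2. C_y = -27/4  [2·signedArea(CBD) = 3/4 ∩ CD · EB = -13/4]
   → C = (29/4, -27/4)

C = (29/4, -27/4)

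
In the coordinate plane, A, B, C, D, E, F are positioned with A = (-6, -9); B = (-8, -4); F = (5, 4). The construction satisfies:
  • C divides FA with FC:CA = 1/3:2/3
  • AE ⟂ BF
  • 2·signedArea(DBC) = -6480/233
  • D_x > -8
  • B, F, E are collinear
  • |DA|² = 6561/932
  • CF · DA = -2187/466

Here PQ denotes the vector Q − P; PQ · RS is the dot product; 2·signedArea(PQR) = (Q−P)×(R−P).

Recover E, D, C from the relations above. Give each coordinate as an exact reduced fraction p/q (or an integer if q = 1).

1. E_x = -2046/233  [B, F, E are collinear ∩ AE ⟂ BF]
2. E_y = -1044/233  [B, F, E are collinear ∩ AE ⟂ BF]
   → E = (-2046/233, -1044/233)
3. C_x = 4/3  [C divides FA with FC:CA = 1/3:2/3]
4. C_y = -1/3  [C divides FA with FC:CA = 1/3:2/3]
   → C = (4/3, -1/3)
5. D_x = -1722/233  [2·signedArea(DBC) = -6480/233 ∩ CF · DA = -2187/466]
6. D_y = -3141/466  [2·signedArea(DBC) = -6480/233 ∩ CF · DA = -2187/466]
   → D = (-1722/233, -3141/466)

C = (4/3, -1/3)
D = (-1722/233, -3141/466)
E = (-2046/233, -1044/233)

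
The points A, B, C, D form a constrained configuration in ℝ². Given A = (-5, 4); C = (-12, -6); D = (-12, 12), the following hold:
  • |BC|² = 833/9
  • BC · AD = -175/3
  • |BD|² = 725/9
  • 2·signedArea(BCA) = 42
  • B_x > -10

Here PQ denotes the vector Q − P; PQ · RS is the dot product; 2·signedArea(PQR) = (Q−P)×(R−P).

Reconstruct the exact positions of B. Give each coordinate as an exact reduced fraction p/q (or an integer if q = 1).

1. B_x = -29/3  [2·signedArea(BCA) = 42 ∩ BC · AD = -175/3]
2. B_y = 10/3  [2·signedArea(BCA) = 42 ∩ BC · AD = -175/3]
   → B = (-29/3, 10/3)

B = (-29/3, 10/3)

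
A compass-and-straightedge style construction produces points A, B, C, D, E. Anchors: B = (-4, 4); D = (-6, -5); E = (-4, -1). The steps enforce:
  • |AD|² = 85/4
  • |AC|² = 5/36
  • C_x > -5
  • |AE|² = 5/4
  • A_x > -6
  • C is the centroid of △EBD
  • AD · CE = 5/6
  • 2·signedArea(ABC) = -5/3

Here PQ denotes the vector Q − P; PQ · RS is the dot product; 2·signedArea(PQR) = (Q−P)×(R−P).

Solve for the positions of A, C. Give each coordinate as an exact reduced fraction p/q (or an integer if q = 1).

1. C_x = -14/3  [C is the centroid of △EBD]
2. C_y = -2/3  [C is the centroid of △EBD]
   → C = (-14/3, -2/3)
3. A_x = -5  [AD · CE = 5/6 ∩ 2·signedArea(ABC) = -5/3]
4. A_y = -1/2  [AD · CE = 5/6 ∩ 2·signedArea(ABC) = -5/3]
   → A = (-5, -1/2)

A = (-5, -1/2)
C = (-14/3, -2/3)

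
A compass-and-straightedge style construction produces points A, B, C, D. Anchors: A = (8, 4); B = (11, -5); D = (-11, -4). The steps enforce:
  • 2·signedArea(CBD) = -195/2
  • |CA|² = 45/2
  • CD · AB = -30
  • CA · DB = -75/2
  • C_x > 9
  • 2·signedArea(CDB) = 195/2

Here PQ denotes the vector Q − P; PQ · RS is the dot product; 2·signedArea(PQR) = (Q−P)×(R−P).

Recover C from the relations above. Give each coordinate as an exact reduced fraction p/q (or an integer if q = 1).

C = (19/2, -1/2)

1. C_x = 19/2  [2·signedArea(CBD) = -195/2 ∩ CA · DB = -75/2]
2. C_y = -1/2  [2·signedArea(CBD) = -195/2 ∩ CA · DB = -75/2]
   → C = (19/2, -1/2)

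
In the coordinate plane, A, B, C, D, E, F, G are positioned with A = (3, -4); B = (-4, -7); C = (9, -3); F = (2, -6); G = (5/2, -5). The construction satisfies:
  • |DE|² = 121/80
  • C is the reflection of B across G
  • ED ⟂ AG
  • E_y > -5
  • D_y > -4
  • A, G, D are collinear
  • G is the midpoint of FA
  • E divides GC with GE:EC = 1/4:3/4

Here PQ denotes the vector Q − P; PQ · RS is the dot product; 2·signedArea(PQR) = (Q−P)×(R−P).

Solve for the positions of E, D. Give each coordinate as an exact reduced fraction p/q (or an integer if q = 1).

1. E_x = 33/8  [E divides GC with GE:EC = 1/4:3/4]
2. E_y = -9/2  [E divides GC with GE:EC = 1/4:3/4]
   → E = (33/8, -9/2)
3. D_x = 121/40  [A, G, D are collinear ∩ ED ⟂ AG]
4. D_y = -79/20  [A, G, D are collinear ∩ ED ⟂ AG]
   → D = (121/40, -79/20)

D = (121/40, -79/20)
E = (33/8, -9/2)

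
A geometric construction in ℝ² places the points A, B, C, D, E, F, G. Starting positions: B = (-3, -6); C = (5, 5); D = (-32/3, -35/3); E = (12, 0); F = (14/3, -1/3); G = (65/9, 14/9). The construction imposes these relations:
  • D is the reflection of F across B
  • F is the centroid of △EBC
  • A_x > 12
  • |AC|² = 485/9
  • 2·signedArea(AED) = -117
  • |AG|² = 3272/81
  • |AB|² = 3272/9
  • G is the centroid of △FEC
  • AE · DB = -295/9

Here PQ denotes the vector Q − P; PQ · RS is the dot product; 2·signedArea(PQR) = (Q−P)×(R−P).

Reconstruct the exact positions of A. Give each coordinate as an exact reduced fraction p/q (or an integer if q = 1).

1. A_x = 37/3  [2·signedArea(AED) = -117 ∩ AE · DB = -295/9]
2. A_y = 16/3  [2·signedArea(AED) = -117 ∩ AE · DB = -295/9]
   → A = (37/3, 16/3)

A = (37/3, 16/3)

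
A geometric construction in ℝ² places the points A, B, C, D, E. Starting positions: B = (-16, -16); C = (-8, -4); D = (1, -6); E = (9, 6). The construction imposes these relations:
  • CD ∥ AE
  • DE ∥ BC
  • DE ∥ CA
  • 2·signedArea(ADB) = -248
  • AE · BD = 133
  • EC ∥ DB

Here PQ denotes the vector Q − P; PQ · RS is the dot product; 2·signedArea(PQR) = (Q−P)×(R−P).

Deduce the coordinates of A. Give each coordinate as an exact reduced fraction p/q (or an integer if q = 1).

1. A_x = 0  [CD ∥ AE ∩ DE ∥ CA]
2. A_y = 8  [CD ∥ AE ∩ DE ∥ CA]
   → A = (0, 8)

A = (0, 8)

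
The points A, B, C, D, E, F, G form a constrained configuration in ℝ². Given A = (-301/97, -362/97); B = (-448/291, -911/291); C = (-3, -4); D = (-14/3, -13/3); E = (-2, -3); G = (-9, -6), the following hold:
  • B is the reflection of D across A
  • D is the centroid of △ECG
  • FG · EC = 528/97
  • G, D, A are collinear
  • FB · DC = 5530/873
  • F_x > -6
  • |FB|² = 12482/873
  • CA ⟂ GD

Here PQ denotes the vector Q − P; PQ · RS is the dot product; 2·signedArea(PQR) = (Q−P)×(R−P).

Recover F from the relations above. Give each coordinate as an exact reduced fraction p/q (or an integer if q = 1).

1. F_x = -1475/291  [FG · EC = 528/97 ∩ FB · DC = 5530/873]
2. F_y = -1306/291  [FG · EC = 528/97 ∩ FB · DC = 5530/873]
   → F = (-1475/291, -1306/291)

F = (-1475/291, -1306/291)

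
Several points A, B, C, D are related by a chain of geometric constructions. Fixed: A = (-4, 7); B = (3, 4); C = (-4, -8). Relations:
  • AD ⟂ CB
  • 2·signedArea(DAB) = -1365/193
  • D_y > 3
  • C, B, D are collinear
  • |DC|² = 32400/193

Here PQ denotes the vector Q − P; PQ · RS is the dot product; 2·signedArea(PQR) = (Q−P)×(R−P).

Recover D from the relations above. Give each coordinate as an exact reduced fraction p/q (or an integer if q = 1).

D = (488/193, 616/193)

1. D_x = 488/193  [C, B, D are collinear ∩ AD ⟂ CB]
2. D_y = 616/193  [C, B, D are collinear ∩ AD ⟂ CB]
   → D = (488/193, 616/193)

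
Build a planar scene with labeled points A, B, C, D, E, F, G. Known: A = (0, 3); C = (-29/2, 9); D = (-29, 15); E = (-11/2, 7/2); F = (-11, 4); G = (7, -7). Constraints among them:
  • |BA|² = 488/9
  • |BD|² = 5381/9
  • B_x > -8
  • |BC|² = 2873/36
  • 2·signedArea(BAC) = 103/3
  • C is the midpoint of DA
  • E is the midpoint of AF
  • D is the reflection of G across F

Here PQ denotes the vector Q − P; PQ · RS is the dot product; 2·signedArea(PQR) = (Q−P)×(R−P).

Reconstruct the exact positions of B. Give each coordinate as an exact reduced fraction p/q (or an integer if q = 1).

B = (-22/3, 11/3)

1. B_x = -22/3  [line -6·x + -29/2·y + 55/6 = 0 ∩ |BD|² = 5381/9]
2. B_y = 11/3  [line -6·x + -29/2·y + 55/6 = 0 ∩ |BD|² = 5381/9]
   → B = (-22/3, 11/3)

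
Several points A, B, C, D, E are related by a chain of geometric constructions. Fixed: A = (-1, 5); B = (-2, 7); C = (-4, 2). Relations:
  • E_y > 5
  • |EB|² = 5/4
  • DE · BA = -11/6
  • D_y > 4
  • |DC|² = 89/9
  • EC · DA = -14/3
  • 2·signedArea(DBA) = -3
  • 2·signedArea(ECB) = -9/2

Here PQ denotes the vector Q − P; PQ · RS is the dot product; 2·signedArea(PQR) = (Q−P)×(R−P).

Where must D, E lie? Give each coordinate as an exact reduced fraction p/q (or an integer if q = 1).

D = (-7/3, 14/3)
E = (-3/2, 6)

1. D_x = -7/3  [line 2·x + 1·y + 0 = 0 ∩ |DC|² = 89/9]
2. D_y = 14/3  [line 2·x + 1·y + 0 = 0 ∩ |DC|² = 89/9]
   → D = (-7/3, 14/3)
3. E_x = -3/2  [DE · BA = -11/6 ∩ 2·signedArea(ECB) = -9/2]
4. E_y = 6  [DE · BA = -11/6 ∩ 2·signedArea(ECB) = -9/2]
   → E = (-3/2, 6)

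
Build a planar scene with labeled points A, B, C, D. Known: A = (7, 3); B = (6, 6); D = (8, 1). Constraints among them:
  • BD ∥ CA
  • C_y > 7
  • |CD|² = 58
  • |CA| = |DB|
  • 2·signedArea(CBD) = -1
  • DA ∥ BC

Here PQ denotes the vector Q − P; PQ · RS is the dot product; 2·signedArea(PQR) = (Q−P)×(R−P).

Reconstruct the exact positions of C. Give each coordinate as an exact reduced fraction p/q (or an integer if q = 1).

1. C_x = 5  [BD ∥ CA ∩ DA ∥ BC]
2. C_y = 8  [BD ∥ CA ∩ DA ∥ BC]
   → C = (5, 8)

C = (5, 8)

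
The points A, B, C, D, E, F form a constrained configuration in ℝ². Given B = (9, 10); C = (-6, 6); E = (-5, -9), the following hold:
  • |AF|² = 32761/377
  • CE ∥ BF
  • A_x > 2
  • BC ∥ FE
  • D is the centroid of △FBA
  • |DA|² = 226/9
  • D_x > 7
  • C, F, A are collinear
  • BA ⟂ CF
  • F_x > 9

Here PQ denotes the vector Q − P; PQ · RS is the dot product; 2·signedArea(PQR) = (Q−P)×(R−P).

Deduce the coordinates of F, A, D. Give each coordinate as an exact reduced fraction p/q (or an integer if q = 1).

1. F_x = 10  [BC ∥ FE ∩ CE ∥ BF]
2. F_y = -5  [BC ∥ FE ∩ CE ∥ BF]
   → F = (10, -5)
3. A_x = 874/377  [C, F, A are collinear ∩ BA ⟂ CF]
4. A_y = 106/377  [C, F, A are collinear ∩ BA ⟂ CF]
   → A = (874/377, 106/377)
5. D_x = 2679/377  [D is the centroid of △FBA]
6. D_y = 1991/1131  [D is the centroid of △FBA]
   → D = (2679/377, 1991/1131)

A = (874/377, 106/377)
D = (2679/377, 1991/1131)
F = (10, -5)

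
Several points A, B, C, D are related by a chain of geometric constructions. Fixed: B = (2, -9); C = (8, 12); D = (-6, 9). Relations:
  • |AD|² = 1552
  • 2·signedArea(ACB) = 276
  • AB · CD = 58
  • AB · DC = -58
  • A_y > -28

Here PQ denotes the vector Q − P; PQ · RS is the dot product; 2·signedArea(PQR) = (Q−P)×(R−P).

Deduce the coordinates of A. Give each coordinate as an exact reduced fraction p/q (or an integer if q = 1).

1. A_x = 10  [AB · CD = 58 ∩ 2·signedArea(ACB) = 276]
2. A_y = -27  [AB · CD = 58 ∩ 2·signedArea(ACB) = 276]
   → A = (10, -27)

A = (10, -27)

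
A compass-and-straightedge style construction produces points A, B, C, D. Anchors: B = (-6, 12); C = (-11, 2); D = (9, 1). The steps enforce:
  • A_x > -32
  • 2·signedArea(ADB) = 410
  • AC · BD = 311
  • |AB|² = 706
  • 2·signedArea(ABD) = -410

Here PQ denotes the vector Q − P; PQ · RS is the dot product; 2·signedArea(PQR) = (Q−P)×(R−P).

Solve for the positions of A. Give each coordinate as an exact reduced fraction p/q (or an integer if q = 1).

A = (-31, 3)

1. A_x = -31  [AC · BD = 311 ∩ 2·signedArea(ABD) = -410]
2. A_y = 3  [AC · BD = 311 ∩ 2·signedArea(ABD) = -410]
   → A = (-31, 3)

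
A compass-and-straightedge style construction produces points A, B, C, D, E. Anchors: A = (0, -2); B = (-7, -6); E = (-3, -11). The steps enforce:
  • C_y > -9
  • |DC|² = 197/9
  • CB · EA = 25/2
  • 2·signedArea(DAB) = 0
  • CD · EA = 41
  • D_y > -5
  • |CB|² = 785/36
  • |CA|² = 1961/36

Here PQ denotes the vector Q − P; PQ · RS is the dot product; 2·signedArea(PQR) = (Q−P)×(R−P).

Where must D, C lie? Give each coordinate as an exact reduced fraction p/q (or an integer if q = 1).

C = (-19/6, -26/3)
D = (-7/2, -4)

1. C_x = -19/6  [line -3·x + -9·y + -175/2 = 0 ∩ |CA|² = 1961/36]
2. C_y = -26/3  [line -3·x + -9·y + -175/2 = 0 ∩ |CA|² = 1961/36]
   → C = (-19/6, -26/3)
3. D_x = -7/2  [2·signedArea(DAB) = 0 ∩ CD · EA = 41]
4. D_y = -4  [2·signedArea(DAB) = 0 ∩ CD · EA = 41]
   → D = (-7/2, -4)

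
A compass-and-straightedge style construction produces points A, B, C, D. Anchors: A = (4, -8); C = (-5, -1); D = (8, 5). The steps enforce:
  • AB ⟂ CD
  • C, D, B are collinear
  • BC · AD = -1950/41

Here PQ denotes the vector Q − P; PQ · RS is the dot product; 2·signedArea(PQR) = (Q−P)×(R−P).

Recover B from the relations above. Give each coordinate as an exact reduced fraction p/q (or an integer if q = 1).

1. B_x = -10/41  [C, D, B are collinear ∩ AB ⟂ CD]
2. B_y = 49/41  [C, D, B are collinear ∩ AB ⟂ CD]
   → B = (-10/41, 49/41)

B = (-10/41, 49/41)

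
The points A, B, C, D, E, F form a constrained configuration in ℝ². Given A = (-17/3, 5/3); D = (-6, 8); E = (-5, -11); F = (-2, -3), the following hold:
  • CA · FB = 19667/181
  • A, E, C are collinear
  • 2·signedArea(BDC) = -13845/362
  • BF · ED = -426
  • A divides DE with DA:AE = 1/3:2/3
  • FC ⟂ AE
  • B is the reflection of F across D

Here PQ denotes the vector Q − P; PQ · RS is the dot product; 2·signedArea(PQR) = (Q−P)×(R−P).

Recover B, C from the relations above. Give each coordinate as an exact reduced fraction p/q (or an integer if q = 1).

B = (-10, 19)
C = (-1959/362, -1151/362)

1. B_x = -10  [B is the reflection of F across D]
2. B_y = 19  [B is the reflection of F across D]
   → B = (-10, 19)
3. C_x = -1959/362  [A, E, C are collinear ∩ FC ⟂ AE]
4. C_y = -1151/362  [A, E, C are collinear ∩ FC ⟂ AE]
   → C = (-1959/362, -1151/362)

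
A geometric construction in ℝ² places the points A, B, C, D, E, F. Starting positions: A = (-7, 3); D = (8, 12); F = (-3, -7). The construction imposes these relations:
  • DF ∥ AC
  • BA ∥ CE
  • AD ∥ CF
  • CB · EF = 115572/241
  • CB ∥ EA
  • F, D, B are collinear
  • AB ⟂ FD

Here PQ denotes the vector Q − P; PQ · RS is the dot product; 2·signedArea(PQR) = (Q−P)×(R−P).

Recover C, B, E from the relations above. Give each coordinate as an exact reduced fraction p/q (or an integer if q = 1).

1. C_x = -18  [AD ∥ CF ∩ DF ∥ AC]
2. C_y = -16  [AD ∥ CF ∩ DF ∥ AC]
   → C = (-18, -16)
3. B_x = 80/241  [F, D, B are collinear ∩ AB ⟂ FD]
4. B_y = -300/241  [F, D, B are collinear ∩ AB ⟂ FD]
   → B = (80/241, -300/241)
5. E_x = -6105/241  [CB ∥ EA ∩ BA ∥ CE]
6. E_y = -2833/241  [CB ∥ EA ∩ BA ∥ CE]
   → E = (-6105/241, -2833/241)

B = (80/241, -300/241)
C = (-18, -16)
E = (-6105/241, -2833/241)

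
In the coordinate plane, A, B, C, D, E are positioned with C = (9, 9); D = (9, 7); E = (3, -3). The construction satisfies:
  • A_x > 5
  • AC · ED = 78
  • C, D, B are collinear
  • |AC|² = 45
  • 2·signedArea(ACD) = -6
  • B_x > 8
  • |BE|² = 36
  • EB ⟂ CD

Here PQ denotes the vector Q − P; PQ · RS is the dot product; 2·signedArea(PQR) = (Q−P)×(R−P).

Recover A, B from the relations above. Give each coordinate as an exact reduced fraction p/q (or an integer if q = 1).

1. A_x = 6  [2·signedArea(ACD) = -6 ∩ AC · ED = 78]
2. A_y = 3  [2·signedArea(ACD) = -6 ∩ AC · ED = 78]
   → A = (6, 3)
3. B_x = 9  [C, D, B are collinear ∩ EB ⟂ CD]
4. B_y = -3  [C, D, B are collinear ∩ EB ⟂ CD]
   → B = (9, -3)

A = (6, 3)
B = (9, -3)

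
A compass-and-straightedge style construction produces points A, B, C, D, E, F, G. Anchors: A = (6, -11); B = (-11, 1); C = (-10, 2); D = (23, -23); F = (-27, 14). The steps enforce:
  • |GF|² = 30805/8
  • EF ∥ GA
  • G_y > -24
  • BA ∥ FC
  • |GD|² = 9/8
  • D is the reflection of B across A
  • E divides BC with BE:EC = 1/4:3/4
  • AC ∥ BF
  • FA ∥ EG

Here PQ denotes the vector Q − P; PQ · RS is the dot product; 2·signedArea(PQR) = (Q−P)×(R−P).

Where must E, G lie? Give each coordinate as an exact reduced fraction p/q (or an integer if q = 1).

1. E_x = -43/4  [E divides BC with BE:EC = 1/4:3/4]
2. E_y = 5/4  [E divides BC with BE:EC = 1/4:3/4]
   → E = (-43/4, 5/4)
3. G_x = 89/4  [EF ∥ GA ∩ FA ∥ EG]
4. G_y = -95/4  [EF ∥ GA ∩ FA ∥ EG]
   → G = (89/4, -95/4)

E = (-43/4, 5/4)
G = (89/4, -95/4)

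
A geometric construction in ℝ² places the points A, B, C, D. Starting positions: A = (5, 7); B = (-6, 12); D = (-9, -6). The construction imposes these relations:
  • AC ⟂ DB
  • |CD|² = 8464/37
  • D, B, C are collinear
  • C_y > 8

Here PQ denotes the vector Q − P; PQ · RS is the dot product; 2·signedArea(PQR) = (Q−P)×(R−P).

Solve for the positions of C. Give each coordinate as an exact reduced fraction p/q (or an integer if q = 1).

1. C_x = -241/37  [D, B, C are collinear ∩ AC ⟂ DB]
2. C_y = 330/37  [D, B, C are collinear ∩ AC ⟂ DB]
   → C = (-241/37, 330/37)

C = (-241/37, 330/37)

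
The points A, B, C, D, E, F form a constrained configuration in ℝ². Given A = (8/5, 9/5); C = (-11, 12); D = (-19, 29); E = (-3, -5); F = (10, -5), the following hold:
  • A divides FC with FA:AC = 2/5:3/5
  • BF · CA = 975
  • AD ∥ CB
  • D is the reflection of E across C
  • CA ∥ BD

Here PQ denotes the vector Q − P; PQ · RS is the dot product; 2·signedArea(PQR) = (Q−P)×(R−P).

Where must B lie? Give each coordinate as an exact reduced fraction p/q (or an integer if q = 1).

B = (-158/5, 196/5)

1. B_x = -158/5  [CA ∥ BD ∩ AD ∥ CB]
2. B_y = 196/5  [CA ∥ BD ∩ AD ∥ CB]
   → B = (-158/5, 196/5)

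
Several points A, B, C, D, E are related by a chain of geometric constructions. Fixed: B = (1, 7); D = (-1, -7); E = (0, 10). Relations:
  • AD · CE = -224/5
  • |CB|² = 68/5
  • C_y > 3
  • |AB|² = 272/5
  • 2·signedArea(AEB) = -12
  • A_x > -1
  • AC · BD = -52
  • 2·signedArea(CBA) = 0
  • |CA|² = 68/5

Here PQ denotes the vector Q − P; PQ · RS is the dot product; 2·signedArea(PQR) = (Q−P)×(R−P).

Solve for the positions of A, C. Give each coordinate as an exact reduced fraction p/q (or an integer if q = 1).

1. A_x = -3/5  [line 3·x + 1·y + 2 = 0 ∩ |AB|² = 272/5]
2. A_y = -1/5  [line 3·x + 1·y + 2 = 0 ∩ |AB|² = 272/5]
   → A = (-3/5, -1/5)
3. C_x = 1/5  [AD · CE = -224/5 ∩ 2·signedArea(CBA) = 0]
4. C_y = 17/5  [AD · CE = -224/5 ∩ 2·signedArea(CBA) = 0]
   → C = (1/5, 17/5)

A = (-3/5, -1/5)
C = (1/5, 17/5)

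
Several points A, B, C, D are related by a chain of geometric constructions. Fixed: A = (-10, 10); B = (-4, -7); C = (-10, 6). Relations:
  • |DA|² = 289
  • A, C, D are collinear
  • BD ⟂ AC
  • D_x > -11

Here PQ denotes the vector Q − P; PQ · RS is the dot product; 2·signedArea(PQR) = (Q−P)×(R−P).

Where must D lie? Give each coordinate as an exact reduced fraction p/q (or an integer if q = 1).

D = (-10, -7)

1. D_x = -10  [A, C, D are collinear ∩ BD ⟂ AC]
2. D_y = -7  [A, C, D are collinear ∩ BD ⟂ AC]
   → D = (-10, -7)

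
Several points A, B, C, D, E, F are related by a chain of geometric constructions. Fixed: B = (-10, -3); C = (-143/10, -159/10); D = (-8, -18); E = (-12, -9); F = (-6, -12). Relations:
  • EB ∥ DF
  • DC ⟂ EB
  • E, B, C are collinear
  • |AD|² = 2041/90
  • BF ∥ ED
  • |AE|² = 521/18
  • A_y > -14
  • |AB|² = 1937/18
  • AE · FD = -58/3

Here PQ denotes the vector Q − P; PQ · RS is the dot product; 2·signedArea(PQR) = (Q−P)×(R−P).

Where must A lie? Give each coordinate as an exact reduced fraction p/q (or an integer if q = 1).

1. A_x = -263/30  [line 2·x + 6·y + 292/3 = 0 ∩ |AD|² = 2041/90]
2. A_y = -133/10  [line 2·x + 6·y + 292/3 = 0 ∩ |AD|² = 2041/90]
   → A = (-263/30, -133/10)

A = (-263/30, -133/10)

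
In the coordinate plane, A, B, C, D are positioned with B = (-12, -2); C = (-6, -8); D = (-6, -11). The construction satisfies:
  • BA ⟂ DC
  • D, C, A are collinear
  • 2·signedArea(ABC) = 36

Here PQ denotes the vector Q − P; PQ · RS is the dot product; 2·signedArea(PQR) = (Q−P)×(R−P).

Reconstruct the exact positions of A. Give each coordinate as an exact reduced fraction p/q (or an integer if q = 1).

A = (-6, -2)

1. A_x = -6  [D, C, A are collinear ∩ BA ⟂ DC]
2. A_y = -2  [D, C, A are collinear ∩ BA ⟂ DC]
   → A = (-6, -2)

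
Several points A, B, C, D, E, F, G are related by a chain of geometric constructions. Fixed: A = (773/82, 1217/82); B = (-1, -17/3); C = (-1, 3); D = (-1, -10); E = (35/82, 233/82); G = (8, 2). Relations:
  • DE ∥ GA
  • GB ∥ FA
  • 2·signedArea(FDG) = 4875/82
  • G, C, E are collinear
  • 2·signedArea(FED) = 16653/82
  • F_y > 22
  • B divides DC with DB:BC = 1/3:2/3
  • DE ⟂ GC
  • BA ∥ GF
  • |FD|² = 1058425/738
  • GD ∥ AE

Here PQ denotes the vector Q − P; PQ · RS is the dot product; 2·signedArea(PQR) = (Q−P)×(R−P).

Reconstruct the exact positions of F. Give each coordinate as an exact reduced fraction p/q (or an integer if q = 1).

1. F_x = 1511/82  [GB ∥ FA ∩ BA ∥ GF]
2. F_y = 5537/246  [GB ∥ FA ∩ BA ∥ GF]
   → F = (1511/82, 5537/246)

F = (1511/82, 5537/246)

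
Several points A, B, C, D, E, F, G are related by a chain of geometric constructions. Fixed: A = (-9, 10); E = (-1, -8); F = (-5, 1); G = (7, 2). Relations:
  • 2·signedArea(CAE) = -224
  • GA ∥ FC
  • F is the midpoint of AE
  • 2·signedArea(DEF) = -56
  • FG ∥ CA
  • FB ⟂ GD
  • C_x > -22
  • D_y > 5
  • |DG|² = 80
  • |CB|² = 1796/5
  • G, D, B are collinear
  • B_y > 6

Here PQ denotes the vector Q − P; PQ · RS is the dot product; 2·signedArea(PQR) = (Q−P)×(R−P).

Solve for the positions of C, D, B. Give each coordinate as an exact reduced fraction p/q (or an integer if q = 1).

B = (-11/5, 33/5)
C = (-21, 9)
D = (-1, 6)

1. C_x = -21  [FG ∥ CA ∩ GA ∥ FC]
2. C_y = 9  [FG ∥ CA ∩ GA ∥ FC]
   → C = (-21, 9)
3. D_x = -1  [line -9·x + -4·y + 15 = 0 ∩ |DG|² = 80]
4. D_y = 6  [line -9·x + -4·y + 15 = 0 ∩ |DG|² = 80]
   → D = (-1, 6)
5. B_x = -11/5  [G, D, B are collinear ∩ FB ⟂ GD]
6. B_y = 33/5  [G, D, B are collinear ∩ FB ⟂ GD]
   → B = (-11/5, 33/5)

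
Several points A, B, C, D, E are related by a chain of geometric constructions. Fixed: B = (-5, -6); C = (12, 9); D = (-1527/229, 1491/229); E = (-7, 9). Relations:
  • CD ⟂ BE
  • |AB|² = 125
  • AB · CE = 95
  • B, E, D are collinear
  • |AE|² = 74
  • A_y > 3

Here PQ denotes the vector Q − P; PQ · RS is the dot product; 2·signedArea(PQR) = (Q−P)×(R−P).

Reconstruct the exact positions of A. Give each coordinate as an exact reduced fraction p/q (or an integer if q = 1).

A = (0, 4)

1. A_x = 0  [AB · CE = 95]
2. A_y = 4  [|AB|² = 125]
   → A = (0, 4)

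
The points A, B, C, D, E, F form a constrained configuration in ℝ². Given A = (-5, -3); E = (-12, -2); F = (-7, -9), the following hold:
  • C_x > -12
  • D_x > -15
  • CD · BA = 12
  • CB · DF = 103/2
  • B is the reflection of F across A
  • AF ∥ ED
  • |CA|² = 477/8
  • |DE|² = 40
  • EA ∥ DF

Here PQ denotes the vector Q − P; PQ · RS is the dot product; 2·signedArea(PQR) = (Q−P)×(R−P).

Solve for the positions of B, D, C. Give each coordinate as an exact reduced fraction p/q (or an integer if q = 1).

1. B_x = -3  [B is the reflection of F across A]
2. B_y = 3  [B is the reflection of F across A]
   → B = (-3, 3)
3. D_x = -14  [EA ∥ DF ∩ AF ∥ ED]
4. D_y = -8  [EA ∥ DF ∩ AF ∥ ED]
   → D = (-14, -8)
5. C_x = -47/4  [CD · BA = 12 ∩ CB · DF = 103/2]
6. C_y = -27/4  [CD · BA = 12 ∩ CB · DF = 103/2]
   → C = (-47/4, -27/4)

B = (-3, 3)
C = (-47/4, -27/4)
D = (-14, -8)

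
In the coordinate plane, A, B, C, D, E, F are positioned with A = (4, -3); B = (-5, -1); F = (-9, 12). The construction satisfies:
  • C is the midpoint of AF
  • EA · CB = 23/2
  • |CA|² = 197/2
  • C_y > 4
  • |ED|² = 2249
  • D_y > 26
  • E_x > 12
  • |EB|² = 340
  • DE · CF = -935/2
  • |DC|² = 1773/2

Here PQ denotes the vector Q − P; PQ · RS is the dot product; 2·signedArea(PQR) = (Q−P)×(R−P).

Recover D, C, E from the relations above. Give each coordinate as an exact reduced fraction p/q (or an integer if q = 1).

C = (-5/2, 9/2)
D = (-22, 27)
E = (13, -5)

1. C_x = -5/2  [C is the midpoint of AF]
2. C_y = 9/2  [C is the midpoint of AF]
   → C = (-5/2, 9/2)
3. E_x = 13  [line 5/2·x + 11/2·y + -5 = 0 ∩ |EB|² = 340]
4. E_y = -5  [line 5/2·x + 11/2·y + -5 = 0 ∩ |EB|² = 340]
   → E = (13, -5)
5. D_x = -22  [line 13/2·x + -15/2·y + 691/2 = 0 ∩ |DC|² = 1773/2]
6. D_y = 27  [line 13/2·x + -15/2·y + 691/2 = 0 ∩ |DC|² = 1773/2]
   → D = (-22, 27)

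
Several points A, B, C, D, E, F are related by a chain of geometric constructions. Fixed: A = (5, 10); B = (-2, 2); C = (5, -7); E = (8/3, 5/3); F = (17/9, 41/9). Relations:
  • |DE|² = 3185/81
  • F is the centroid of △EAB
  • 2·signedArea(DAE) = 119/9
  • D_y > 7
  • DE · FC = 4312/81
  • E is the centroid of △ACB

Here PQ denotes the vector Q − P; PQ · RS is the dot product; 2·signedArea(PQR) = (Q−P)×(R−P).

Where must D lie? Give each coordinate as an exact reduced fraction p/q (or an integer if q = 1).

1. D_x = 52/9  [2·signedArea(DAE) = 119/9 ∩ DE · FC = 4312/81]
2. D_y = 64/9  [2·signedArea(DAE) = 119/9 ∩ DE · FC = 4312/81]
   → D = (52/9, 64/9)

D = (52/9, 64/9)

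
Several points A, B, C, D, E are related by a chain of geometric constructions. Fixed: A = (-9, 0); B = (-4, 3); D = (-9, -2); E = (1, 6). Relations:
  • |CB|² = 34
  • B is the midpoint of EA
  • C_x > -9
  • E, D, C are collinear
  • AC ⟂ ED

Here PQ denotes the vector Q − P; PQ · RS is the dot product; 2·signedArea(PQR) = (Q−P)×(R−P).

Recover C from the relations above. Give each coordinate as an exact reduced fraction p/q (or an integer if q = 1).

1. C_x = -329/41  [E, D, C are collinear ∩ AC ⟂ ED]
2. C_y = -50/41  [E, D, C are collinear ∩ AC ⟂ ED]
   → C = (-329/41, -50/41)

C = (-329/41, -50/41)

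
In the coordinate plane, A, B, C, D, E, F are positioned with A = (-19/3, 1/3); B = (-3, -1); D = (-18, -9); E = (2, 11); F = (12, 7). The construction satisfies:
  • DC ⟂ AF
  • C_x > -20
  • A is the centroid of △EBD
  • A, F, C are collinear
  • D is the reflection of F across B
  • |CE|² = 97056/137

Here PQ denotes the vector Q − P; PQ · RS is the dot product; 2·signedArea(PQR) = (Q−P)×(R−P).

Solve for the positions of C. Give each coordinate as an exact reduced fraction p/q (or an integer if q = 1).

1. C_x = -2690/137  [A, F, C are collinear ∩ DC ⟂ AF]
2. C_y = -617/137  [A, F, C are collinear ∩ DC ⟂ AF]
   → C = (-2690/137, -617/137)

C = (-2690/137, -617/137)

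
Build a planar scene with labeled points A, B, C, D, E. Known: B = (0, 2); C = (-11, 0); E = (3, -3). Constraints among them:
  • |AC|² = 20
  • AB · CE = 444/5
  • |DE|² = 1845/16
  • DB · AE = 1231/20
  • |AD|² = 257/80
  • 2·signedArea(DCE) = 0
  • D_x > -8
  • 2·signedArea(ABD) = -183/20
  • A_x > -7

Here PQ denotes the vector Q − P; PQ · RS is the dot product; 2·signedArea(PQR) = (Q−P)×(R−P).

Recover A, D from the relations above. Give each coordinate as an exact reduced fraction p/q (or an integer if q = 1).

A = (-33/5, 4/5)
D = (-15/2, -3/4)

1. A_x = -33/5  [line -14·x + 3·y + -474/5 = 0 ∩ |AC|² = 20]
2. A_y = 4/5  [line -14·x + 3·y + -474/5 = 0 ∩ |AC|² = 20]
   → A = (-33/5, 4/5)
3. D_x = -15/2  [2·signedArea(ABD) = -183/20 ∩ 2·signedArea(DCE) = 0]
4. D_y = -3/4  [2·signedArea(ABD) = -183/20 ∩ 2·signedArea(DCE) = 0]
   → D = (-15/2, -3/4)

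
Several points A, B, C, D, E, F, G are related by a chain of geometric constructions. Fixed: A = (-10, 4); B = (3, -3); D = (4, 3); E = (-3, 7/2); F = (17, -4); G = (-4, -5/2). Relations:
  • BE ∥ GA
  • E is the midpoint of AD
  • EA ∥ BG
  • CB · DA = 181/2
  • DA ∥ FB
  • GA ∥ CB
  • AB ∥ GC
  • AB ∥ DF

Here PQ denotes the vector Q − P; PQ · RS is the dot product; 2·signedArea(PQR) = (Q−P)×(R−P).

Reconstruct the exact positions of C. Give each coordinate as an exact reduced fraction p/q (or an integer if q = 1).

1. C_x = 9  [GA ∥ CB ∩ AB ∥ GC]
2. C_y = -19/2  [GA ∥ CB ∩ AB ∥ GC]
   → C = (9, -19/2)

C = (9, -19/2)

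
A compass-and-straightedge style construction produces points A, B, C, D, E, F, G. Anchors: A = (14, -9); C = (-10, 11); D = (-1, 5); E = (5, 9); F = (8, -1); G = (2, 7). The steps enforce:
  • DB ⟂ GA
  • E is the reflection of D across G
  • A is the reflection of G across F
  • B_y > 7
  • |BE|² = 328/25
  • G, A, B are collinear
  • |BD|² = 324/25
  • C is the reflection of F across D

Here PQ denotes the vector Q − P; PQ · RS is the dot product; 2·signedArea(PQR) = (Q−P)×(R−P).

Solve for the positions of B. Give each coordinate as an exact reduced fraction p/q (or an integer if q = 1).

B = (47/25, 179/25)

1. B_x = 47/25  [G, A, B are collinear ∩ DB ⟂ GA]
2. B_y = 179/25  [G, A, B are collinear ∩ DB ⟂ GA]
   → B = (47/25, 179/25)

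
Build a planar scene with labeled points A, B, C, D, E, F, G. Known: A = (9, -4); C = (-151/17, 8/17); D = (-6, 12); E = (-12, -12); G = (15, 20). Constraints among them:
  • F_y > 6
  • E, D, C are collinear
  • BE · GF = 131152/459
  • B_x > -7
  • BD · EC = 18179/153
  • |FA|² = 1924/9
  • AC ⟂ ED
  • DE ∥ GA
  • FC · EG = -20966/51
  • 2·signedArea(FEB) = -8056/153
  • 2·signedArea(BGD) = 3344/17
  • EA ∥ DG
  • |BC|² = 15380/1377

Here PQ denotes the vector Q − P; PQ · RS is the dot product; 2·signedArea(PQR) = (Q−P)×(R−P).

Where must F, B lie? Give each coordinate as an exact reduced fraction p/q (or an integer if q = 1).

B = (-319/51, 388/153)
F = (-1, 20/3)

1. F_x = -1  [line -27·x + -32·y + 559/3 = 0 ∩ |FA|² = 1924/9]
2. F_y = 20/3  [line -27·x + -32·y + 559/3 = 0 ∩ |FA|² = 1924/9]
   → F = (-1, 20/3)
3. B_x = -319/51  [2·signedArea(FEB) = -8056/153 ∩ 2·signedArea(BGD) = 3344/17]
4. B_y = 388/153  [2·signedArea(FEB) = -8056/153 ∩ 2·signedArea(BGD) = 3344/17]
   → B = (-319/51, 388/153)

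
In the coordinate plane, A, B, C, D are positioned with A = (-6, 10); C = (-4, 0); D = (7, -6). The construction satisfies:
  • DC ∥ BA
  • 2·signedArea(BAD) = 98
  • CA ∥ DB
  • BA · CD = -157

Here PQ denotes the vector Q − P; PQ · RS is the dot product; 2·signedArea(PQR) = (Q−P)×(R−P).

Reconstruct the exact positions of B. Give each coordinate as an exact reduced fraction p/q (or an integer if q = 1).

B = (5, 4)

1. B_x = 5  [DC ∥ BA ∩ CA ∥ DB]
2. B_y = 4  [DC ∥ BA ∩ CA ∥ DB]
   → B = (5, 4)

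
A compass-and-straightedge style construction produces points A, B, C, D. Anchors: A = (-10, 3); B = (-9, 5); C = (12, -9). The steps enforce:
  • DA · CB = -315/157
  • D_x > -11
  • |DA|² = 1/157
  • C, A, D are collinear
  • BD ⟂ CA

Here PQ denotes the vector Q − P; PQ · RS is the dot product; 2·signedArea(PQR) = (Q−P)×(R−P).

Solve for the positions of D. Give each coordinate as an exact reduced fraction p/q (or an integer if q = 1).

1. D_x = -1581/157  [C, A, D are collinear ∩ BD ⟂ CA]
2. D_y = 477/157  [C, A, D are collinear ∩ BD ⟂ CA]
   → D = (-1581/157, 477/157)

D = (-1581/157, 477/157)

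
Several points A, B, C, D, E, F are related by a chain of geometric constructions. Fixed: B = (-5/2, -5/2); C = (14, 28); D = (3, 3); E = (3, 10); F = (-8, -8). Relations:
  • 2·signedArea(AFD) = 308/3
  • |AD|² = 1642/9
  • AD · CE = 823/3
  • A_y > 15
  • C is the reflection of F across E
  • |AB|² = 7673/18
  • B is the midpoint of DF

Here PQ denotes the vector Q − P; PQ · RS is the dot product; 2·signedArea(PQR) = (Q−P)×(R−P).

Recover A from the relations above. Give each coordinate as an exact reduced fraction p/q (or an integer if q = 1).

A = (20/3, 16)

1. A_x = 20/3  [2·signedArea(AFD) = 308/3 ∩ AD · CE = 823/3]
2. A_y = 16  [2·signedArea(AFD) = 308/3 ∩ AD · CE = 823/3]
   → A = (20/3, 16)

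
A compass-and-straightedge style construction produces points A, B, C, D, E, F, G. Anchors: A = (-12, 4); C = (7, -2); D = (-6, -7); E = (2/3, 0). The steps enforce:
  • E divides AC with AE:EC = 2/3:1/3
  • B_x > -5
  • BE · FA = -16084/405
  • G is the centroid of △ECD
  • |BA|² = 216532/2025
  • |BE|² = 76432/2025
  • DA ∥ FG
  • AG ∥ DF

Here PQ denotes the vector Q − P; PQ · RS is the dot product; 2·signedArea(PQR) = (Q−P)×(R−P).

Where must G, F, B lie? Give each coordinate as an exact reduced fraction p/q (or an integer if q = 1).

1. G_x = 5/9  [G is the centroid of △ECD]
2. G_y = -3  [G is the centroid of △ECD]
   → G = (5/9, -3)
3. F_x = 59/9  [DA ∥ FG ∩ AG ∥ DF]
4. F_y = -14  [DA ∥ FG ∩ AG ∥ DF]
   → F = (59/9, -14)
5. B_x = -206/45  [line 167/9·x + -18·y + 11074/405 = 0 ∩ |BA|² = 216532/2025]
6. B_y = -16/5  [line 167/9·x + -18·y + 11074/405 = 0 ∩ |BA|² = 216532/2025]
   → B = (-206/45, -16/5)

B = (-206/45, -16/5)
F = (59/9, -14)
G = (5/9, -3)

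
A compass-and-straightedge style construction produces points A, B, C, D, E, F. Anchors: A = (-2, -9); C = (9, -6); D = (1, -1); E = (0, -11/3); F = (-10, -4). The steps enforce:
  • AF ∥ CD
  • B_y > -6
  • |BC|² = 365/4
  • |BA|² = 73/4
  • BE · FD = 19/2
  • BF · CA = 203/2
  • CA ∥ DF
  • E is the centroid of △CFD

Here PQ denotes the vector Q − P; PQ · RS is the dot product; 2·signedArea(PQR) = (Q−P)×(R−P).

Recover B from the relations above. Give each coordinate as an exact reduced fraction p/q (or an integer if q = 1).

B = (-1/2, -5)

1. B_x = -1/2  [line 11·x + 3·y + 41/2 = 0 ∩ |BA|² = 73/4]
2. B_y = -5  [line 11·x + 3·y + 41/2 = 0 ∩ |BA|² = 73/4]
   → B = (-1/2, -5)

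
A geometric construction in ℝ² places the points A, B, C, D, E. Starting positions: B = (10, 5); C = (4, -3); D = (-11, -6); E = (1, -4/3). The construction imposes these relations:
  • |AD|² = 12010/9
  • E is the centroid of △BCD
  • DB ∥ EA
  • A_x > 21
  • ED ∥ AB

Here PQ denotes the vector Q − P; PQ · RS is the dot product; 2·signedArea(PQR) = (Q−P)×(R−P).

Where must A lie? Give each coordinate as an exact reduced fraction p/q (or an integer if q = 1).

1. A_x = 22  [ED ∥ AB ∩ DB ∥ EA]
2. A_y = 29/3  [ED ∥ AB ∩ DB ∥ EA]
   → A = (22, 29/3)

A = (22, 29/3)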